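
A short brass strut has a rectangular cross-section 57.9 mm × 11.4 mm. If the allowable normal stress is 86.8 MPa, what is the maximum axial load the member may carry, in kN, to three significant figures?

57.3 kN

A = 660.1 mm².
P_max = σ_allow · A = 86.8 · 660.1 = 57290 N = 57.29 kN.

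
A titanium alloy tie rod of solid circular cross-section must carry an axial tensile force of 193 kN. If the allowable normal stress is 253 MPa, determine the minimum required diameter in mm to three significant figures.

Required area A ≥ P/σ_allow = 193000/253 = 762.8 mm².
For a solid circular section, d ≥ √(4A/π) = 31.17 mm.

31.2 mm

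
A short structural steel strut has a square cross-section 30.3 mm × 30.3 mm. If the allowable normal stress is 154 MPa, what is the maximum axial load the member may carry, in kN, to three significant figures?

A = 918.1 mm².
P_max = σ_allow · A = 154 · 918.1 = 141400 N = 141.4 kN.

141 kN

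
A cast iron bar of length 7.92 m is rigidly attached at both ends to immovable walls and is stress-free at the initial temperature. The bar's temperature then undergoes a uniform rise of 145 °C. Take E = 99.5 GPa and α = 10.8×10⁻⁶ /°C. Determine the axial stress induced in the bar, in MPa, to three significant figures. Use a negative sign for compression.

Free thermal expansion αLΔT = 10.8e-6 · 7920 · 145 = 12.4 mm.
The walls impose strain ε = −(12.4)/7920 = -1.5660e-03; σ = Eε = 99500 · -1.5660e-03 = -155.8 MPa.

-156 MPa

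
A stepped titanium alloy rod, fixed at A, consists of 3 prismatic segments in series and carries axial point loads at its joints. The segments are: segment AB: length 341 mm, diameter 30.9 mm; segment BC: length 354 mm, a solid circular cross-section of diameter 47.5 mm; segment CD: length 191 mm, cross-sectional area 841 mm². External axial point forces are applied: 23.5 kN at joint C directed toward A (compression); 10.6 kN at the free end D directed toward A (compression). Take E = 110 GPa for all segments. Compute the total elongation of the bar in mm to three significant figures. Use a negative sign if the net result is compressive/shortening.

Internal axial forces (sectioning from the free end, tension +): N_CD = -10.6 kN, N_BC = -34.1 kN, N_AB = -34.1 kN.
A_AB = 749.9 mm².
A_BC = 1772 mm².
δ_AB = -34100·341/(749.9·110000) = -0.141 mm
δ_BC = -34100·354/(1772·110000) = -0.06193 mm
δ_CD = -10600·191/(841·110000) = -0.02189 mm
δ = Σδ_i = -0.2248 mm.

-0.225 mm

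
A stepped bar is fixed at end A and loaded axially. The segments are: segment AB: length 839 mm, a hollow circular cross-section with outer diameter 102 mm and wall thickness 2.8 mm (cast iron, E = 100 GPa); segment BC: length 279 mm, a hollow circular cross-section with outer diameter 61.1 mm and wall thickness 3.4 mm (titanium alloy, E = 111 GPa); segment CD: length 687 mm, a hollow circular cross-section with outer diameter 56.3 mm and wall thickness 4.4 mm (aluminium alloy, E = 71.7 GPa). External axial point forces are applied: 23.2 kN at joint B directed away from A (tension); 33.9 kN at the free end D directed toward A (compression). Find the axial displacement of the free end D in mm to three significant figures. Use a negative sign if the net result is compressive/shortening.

-0.694 mm

Internal axial forces (sectioning from the free end, tension +): N_CD = -33.9 kN, N_BC = -33.9 kN, N_AB = -10.7 kN.
A_AB = 872.6 mm².
A_BC = 616.3 mm².
A_CD = 717.4 mm².
δ_AB = -10700·839/(872.6·100000) = -0.1029 mm
δ_BC = -33900·279/(616.3·111000) = -0.1383 mm
δ_CD = -33900·687/(717.4·71700) = -0.4528 mm
δ = Σδ_i = -0.6939 mm.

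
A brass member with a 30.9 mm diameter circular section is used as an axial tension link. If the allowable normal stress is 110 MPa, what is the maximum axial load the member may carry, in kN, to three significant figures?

82.5 kN

A = 749.9 mm².
P_max = σ_allow · A = 110 · 749.9 = 82490 N = 82.49 kN.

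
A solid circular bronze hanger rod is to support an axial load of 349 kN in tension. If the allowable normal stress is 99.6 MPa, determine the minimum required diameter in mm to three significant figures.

66.8 mm

Required area A ≥ P/σ_allow = 349000/99.6 = 3504 mm².
For a solid circular section, d ≥ √(4A/π) = 66.79 mm.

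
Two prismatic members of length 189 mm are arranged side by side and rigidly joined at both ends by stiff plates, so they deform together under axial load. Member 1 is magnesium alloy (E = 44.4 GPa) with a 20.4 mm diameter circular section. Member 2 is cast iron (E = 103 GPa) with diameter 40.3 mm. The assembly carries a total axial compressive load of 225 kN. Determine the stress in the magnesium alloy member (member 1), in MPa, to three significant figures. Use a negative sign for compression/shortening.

-68.5 MPa

A_1 = 326.9 mm².
A_2 = 1276 mm².
Equal strain + equilibrium ⇒ each member carries load in proportion to AE: A₁E₁ = 14510000 N, A₂E₂ = 131400000 N, ΣAE = 145900000 N.
σ₁ = P·E₁/ΣAE = -225000·44400/145900000 = -68.47 MPa.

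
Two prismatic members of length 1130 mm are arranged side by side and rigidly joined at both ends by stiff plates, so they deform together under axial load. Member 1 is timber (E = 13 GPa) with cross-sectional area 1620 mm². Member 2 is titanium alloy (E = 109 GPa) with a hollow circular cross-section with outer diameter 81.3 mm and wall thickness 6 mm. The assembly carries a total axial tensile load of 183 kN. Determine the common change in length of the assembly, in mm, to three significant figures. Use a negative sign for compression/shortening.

1.18 mm

A_2 = 1419 mm².
Equal strain + equilibrium ⇒ each member carries load in proportion to AE: A₁E₁ = 21060000 N, A₂E₂ = 154700000 N, ΣAE = 175800000 N.
δ = PL/ΣAE = 183000·1130/175800000 = 1.176 mm.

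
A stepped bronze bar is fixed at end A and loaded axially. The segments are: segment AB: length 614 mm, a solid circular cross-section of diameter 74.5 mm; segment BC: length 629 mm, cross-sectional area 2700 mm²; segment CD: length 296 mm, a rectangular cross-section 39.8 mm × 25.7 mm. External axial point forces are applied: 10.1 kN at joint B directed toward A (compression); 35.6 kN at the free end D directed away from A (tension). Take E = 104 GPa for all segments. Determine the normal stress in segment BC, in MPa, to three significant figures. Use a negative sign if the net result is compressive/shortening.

Internal axial forces (sectioning from the free end, tension +): N_CD = 35.6 kN, N_BC = 35.6 kN, N_AB = 25.5 kN.
σ_BC = N_BC/A_BC = 35600/2700 = 13.19 MPa.

13.2 MPa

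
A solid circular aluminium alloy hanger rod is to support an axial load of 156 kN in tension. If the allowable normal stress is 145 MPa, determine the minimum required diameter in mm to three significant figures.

37.0 mm

Required area A ≥ P/σ_allow = 156000/145 = 1076 mm².
For a solid circular section, d ≥ √(4A/π) = 37.01 mm.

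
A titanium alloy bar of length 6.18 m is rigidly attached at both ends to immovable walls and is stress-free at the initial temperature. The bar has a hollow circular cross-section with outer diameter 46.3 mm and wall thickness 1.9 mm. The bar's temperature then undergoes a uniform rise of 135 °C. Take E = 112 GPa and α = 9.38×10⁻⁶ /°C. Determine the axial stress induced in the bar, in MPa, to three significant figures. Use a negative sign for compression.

Free thermal expansion αLΔT = 9.38e-6 · 6180 · 135 = 7.826 mm.
The walls impose strain ε = −(7.826)/6180 = -1.2663e-03; σ = Eε = 112000 · -1.2663e-03 = -141.8 MPa.

-142 MPa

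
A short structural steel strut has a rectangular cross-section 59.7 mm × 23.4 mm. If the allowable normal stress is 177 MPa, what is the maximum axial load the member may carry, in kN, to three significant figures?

247 kN

A = 1397 mm².
P_max = σ_allow · A = 177 · 1397 = 247300 N = 247.3 kN.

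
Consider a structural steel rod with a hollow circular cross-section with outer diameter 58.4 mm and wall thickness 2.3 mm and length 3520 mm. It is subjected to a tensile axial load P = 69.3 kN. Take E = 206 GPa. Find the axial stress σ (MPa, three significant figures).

A = 405.4 mm².
σ = N/A = 69300/405.4 = 171 MPa.

171 MPa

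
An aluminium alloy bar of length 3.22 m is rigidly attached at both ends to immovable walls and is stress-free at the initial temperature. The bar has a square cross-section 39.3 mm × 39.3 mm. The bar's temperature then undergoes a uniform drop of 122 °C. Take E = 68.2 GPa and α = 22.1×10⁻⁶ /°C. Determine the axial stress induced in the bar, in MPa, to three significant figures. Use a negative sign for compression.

184 MPa

Free thermal expansion αLΔT = 22.1e-6 · 3220 · -122 = -8.682 mm.
The walls impose strain ε = −(-8.682)/3220 = 2.6962e-03; σ = Eε = 68200 · 2.6962e-03 = 183.9 MPa.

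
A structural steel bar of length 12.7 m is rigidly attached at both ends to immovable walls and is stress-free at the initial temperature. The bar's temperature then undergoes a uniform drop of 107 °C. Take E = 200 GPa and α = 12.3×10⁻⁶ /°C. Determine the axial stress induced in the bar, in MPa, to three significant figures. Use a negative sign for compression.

263 MPa

Free thermal expansion αLΔT = 12.3e-6 · 12700 · -107 = -16.71 mm.
The walls impose strain ε = −(-16.71)/12700 = 1.3161e-03; σ = Eε = 200000 · 1.3161e-03 = 263.2 MPa.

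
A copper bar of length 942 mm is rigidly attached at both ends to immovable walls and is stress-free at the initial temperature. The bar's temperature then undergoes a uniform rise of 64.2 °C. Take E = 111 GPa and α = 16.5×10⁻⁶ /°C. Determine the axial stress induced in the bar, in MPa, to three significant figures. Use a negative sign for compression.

-118 MPa

Free thermal expansion αLΔT = 16.5e-6 · 942 · 64.2 = 0.9979 mm.
The walls impose strain ε = −(0.9979)/942 = -1.0593e-03; σ = Eε = 111000 · -1.0593e-03 = -117.6 MPa.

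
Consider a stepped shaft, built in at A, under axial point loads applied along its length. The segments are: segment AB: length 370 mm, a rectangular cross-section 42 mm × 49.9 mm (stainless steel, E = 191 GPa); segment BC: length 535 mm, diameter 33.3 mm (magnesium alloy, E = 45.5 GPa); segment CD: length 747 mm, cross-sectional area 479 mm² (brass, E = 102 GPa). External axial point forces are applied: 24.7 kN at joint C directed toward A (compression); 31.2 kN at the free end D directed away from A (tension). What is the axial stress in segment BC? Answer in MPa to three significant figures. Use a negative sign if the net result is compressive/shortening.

7.46 MPa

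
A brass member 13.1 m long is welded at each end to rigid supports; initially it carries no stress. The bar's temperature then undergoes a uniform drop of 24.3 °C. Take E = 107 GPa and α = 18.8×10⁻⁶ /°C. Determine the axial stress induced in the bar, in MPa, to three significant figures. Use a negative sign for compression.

48.9 MPa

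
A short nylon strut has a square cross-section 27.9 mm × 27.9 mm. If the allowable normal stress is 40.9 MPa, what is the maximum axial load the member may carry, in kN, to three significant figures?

31.8 kN

A = 778.4 mm².
P_max = σ_allow · A = 40.9 · 778.4 = 31840 N = 31.84 kN.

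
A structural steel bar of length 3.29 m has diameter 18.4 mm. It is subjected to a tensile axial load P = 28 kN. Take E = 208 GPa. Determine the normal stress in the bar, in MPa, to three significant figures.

105 MPa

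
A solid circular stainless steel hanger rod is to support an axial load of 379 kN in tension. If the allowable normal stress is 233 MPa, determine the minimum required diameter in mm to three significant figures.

45.5 mm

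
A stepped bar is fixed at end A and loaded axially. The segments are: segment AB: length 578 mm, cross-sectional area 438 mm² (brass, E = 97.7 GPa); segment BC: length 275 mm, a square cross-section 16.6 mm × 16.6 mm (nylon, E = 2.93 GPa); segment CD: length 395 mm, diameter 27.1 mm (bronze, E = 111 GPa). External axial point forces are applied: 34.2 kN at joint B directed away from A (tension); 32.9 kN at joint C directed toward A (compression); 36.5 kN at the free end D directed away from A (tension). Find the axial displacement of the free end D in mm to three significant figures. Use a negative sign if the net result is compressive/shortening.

1.96 mm

Internal axial forces (sectioning from the free end, tension +): N_CD = 36.5 kN, N_BC = 3.6 kN, N_AB = 37.8 kN.
A_BC = 275.6 mm².
A_CD = 576.8 mm².
δ_AB = 37800·578/(438·97700) = 0.5106 mm
δ_BC = 3600·275/(275.6·2930) = 1.226 mm
δ_CD = 36500·395/(576.8·111000) = 0.2252 mm
δ = Σδ_i = 1.962 mm.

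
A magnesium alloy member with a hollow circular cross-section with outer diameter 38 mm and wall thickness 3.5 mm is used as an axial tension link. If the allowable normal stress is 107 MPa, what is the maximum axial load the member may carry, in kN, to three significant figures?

A = 379.3 mm².
P_max = σ_allow · A = 107 · 379.3 = 40590 N = 40.59 kN.

40.6 kN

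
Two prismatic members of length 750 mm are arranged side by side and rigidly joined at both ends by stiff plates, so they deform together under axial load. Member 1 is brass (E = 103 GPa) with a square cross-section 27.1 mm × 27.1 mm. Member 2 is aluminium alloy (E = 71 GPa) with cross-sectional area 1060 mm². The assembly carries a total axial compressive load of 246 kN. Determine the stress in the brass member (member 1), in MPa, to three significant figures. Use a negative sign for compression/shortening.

A_1 = 734.4 mm².
Equal strain + equilibrium ⇒ each member carries load in proportion to AE: A₁E₁ = 75640000 N, A₂E₂ = 75260000 N, ΣAE = 150900000 N.
σ₁ = P·E₁/ΣAE = -246000·103000/150900000 = -167.9 MPa.

-168 MPa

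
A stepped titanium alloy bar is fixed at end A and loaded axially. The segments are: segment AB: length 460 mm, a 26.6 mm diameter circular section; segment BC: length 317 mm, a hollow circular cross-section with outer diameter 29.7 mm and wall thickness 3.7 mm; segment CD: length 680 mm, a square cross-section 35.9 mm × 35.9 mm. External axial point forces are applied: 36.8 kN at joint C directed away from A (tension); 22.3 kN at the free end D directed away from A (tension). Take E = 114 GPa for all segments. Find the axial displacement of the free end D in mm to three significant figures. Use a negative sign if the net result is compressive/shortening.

1.08 mm

Internal axial forces (sectioning from the free end, tension +): N_CD = 22.3 kN, N_BC = 59.1 kN, N_AB = 59.1 kN.
A_AB = 555.7 mm².
A_BC = 302.2 mm².
A_CD = 1289 mm².
δ_AB = 59100·460/(555.7·114000) = 0.4291 mm
δ_BC = 59100·317/(302.2·114000) = 0.5438 mm
δ_CD = 22300·680/(1289·114000) = 0.1032 mm
δ = Σδ_i = 1.076 mm.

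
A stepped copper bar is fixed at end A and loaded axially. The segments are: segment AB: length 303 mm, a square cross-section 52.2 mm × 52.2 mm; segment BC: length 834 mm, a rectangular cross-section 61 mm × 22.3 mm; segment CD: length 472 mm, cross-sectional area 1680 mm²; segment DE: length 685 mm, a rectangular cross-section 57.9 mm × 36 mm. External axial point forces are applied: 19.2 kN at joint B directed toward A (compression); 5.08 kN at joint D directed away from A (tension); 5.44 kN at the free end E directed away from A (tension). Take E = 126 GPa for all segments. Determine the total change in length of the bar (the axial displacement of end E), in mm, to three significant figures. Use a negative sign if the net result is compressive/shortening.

Internal axial forces (sectioning from the free end, tension +): N_DE = 5.44 kN, N_CD = 10.52 kN, N_BC = 10.52 kN, N_AB = -8.68 kN.
A_AB = 2725 mm².
A_BC = 1360 mm².
A_DE = 2084 mm².
δ_AB = -8680·303/(2725·126000) = -0.00766 mm
δ_BC = 10520·834/(1360·126000) = 0.05119 mm
δ_CD = 10520·472/(1680·126000) = 0.02346 mm
δ_DE = 5440·685/(2084·126000) = 0.01419 mm
δ = Σδ_i = 0.08117 mm.

0.0812 mm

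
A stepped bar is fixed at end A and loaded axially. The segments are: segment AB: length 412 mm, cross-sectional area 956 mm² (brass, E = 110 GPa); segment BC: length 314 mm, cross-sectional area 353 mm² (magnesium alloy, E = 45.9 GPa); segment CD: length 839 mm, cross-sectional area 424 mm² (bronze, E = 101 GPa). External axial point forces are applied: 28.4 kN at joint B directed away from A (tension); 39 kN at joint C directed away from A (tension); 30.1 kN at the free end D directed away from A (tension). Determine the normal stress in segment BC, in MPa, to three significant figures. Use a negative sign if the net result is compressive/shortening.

196 MPa

Internal axial forces (sectioning from the free end, tension +): N_CD = 30.1 kN, N_BC = 69.1 kN, N_AB = 97.5 kN.
σ_BC = N_BC/A_BC = 69100/353 = 195.8 MPa.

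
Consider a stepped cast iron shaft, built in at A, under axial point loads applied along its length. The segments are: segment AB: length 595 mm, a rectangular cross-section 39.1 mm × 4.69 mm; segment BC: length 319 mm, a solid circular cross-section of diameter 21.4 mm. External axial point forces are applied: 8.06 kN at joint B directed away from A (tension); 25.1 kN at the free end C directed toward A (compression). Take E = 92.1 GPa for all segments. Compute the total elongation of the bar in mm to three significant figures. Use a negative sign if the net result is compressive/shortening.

-0.842 mm

Internal axial forces (sectioning from the free end, tension +): N_BC = -25.1 kN, N_AB = -17.04 kN.
A_AB = 183.4 mm².
A_BC = 359.7 mm².
δ_AB = -17040·595/(183.4·92100) = -0.6003 mm
δ_BC = -25100·319/(359.7·92100) = -0.2417 mm
δ = Σδ_i = -0.842 mm.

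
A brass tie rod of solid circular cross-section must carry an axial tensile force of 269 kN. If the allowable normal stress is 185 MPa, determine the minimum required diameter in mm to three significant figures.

43.0 mm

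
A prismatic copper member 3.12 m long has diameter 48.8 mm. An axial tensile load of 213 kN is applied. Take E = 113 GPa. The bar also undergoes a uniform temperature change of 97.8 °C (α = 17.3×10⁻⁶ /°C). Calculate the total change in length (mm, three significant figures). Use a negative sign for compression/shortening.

A = 1870 mm².
δ_mech = NL/(AE) = 213000·3120/(1870·113000) = 3.144 mm.
δ_thermal = αLΔT = 17.3e-6·3120·97.8 = 5.279 mm.
δ = δ_mech + δ_thermal = 8.423 mm.

8.42 mm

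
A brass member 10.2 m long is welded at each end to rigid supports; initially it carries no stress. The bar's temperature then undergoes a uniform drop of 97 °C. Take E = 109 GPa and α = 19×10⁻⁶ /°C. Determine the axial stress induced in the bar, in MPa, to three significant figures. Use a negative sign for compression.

Free thermal expansion αLΔT = 19e-6 · 10200 · -97 = -18.8 mm.
The walls impose strain ε = −(-18.8)/10200 = 1.8430e-03; σ = Eε = 109000 · 1.8430e-03 = 200.9 MPa.

201 MPa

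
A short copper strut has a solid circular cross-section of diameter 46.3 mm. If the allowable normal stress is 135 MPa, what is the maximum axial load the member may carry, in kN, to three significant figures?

A = 1684 mm².
P_max = σ_allow · A = 135 · 1684 = 227300 N = 227.3 kN.

227 kN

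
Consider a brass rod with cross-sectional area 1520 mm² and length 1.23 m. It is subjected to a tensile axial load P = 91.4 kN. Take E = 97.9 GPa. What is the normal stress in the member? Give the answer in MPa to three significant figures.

60.1 MPa

σ = N/A = 91400/1520 = 60.13 MPa.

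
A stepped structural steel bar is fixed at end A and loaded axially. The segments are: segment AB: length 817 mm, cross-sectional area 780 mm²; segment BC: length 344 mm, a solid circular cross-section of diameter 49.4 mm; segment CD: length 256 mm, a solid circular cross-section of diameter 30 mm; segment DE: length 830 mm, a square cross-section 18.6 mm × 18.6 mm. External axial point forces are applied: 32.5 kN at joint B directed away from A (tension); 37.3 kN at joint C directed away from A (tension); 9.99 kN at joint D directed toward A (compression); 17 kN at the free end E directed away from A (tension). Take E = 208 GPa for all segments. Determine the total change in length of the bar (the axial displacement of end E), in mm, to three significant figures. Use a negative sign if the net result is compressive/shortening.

0.633 mm

Internal axial forces (sectioning from the free end, tension +): N_DE = 17 kN, N_CD = 7.01 kN, N_BC = 44.31 kN, N_AB = 76.81 kN.
A_BC = 1917 mm².
A_CD = 706.9 mm².
A_DE = 346 mm².
δ_AB = 76810·817/(780·208000) = 0.3868 mm
δ_BC = 44310·344/(1917·208000) = 0.03823 mm
δ_CD = 7010·256/(706.9·208000) = 0.01221 mm
δ_DE = 17000·830/(346·208000) = 0.1961 mm
δ = Σδ_i = 0.6333 mm.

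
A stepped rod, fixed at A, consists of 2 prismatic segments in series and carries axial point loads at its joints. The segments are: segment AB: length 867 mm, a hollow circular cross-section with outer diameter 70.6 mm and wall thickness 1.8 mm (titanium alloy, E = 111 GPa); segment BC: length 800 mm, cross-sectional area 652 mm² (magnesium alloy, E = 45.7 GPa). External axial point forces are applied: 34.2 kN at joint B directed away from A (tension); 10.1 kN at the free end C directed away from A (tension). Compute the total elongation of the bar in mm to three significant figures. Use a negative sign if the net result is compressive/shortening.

Internal axial forces (sectioning from the free end, tension +): N_BC = 10.1 kN, N_AB = 44.3 kN.
A_AB = 389.1 mm².
δ_AB = 44300·867/(389.1·111000) = 0.8894 mm
δ_BC = 10100·800/(652·45700) = 0.2712 mm
δ = Σδ_i = 1.161 mm.

1.16 mm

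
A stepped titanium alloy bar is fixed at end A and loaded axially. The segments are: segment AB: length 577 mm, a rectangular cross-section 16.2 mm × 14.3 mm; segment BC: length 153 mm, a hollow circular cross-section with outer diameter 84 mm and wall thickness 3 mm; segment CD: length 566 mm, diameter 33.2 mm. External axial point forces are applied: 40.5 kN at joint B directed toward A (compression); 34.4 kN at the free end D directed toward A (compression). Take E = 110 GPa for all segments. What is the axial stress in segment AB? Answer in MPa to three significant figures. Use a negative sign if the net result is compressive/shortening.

-323 MPa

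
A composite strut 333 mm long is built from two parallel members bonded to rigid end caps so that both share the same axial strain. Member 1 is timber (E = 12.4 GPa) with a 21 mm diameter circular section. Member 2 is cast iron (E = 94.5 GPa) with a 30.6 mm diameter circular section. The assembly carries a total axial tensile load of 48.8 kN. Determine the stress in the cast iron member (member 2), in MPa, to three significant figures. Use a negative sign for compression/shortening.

62.5 MPa

A_1 = 346.4 mm².
A_2 = 735.4 mm².
Equal strain + equilibrium ⇒ each member carries load in proportion to AE: A₁E₁ = 4295000 N, A₂E₂ = 69500000 N, ΣAE = 73790000 N.
σ₂ = P·E₂/ΣAE = 48800·94500/73790000 = 62.49 MPa.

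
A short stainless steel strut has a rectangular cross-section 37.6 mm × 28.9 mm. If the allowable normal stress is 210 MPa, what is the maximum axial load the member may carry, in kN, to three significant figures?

A = 1087 mm².
P_max = σ_allow · A = 210 · 1087 = 228200 N = 228.2 kN.

228 kN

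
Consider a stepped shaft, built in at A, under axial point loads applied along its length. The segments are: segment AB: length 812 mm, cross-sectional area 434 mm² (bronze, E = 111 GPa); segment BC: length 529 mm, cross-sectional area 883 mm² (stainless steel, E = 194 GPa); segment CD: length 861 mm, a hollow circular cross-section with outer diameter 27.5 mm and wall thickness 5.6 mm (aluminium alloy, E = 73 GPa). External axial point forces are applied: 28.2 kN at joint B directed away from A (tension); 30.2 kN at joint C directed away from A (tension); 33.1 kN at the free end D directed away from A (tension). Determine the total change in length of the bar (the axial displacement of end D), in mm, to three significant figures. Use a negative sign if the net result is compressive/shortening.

Internal axial forces (sectioning from the free end, tension +): N_CD = 33.1 kN, N_BC = 63.3 kN, N_AB = 91.5 kN.
A_CD = 385.3 mm².
δ_AB = 91500·812/(434·111000) = 1.542 mm
δ_BC = 63300·529/(883·194000) = 0.1955 mm
δ_CD = 33100·861/(385.3·73000) = 1.013 mm
δ = Σδ_i = 2.751 mm.

2.75 mm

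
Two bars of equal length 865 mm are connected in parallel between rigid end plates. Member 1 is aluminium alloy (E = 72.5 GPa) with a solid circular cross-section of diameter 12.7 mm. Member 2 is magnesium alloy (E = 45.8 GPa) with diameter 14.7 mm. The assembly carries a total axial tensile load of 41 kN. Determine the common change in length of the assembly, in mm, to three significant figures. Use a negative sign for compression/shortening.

A_1 = 126.7 mm².
A_2 = 169.7 mm².
Equal strain + equilibrium ⇒ each member carries load in proportion to AE: A₁E₁ = 9184000 N, A₂E₂ = 7773000 N, ΣAE = 16960000 N.
δ = PL/ΣAE = 41000·865/16960000 = 2.091 mm.

2.09 mm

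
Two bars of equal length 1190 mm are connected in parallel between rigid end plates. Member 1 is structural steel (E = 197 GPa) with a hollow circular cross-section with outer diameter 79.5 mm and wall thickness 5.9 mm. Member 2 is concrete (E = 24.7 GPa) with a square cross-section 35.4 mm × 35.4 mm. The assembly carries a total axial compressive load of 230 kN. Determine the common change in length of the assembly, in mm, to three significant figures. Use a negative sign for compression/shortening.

A_1 = 1364 mm².
A_2 = 1253 mm².
Equal strain + equilibrium ⇒ each member carries load in proportion to AE: A₁E₁ = 268700000 N, A₂E₂ = 30950000 N, ΣAE = 299700000 N.
δ = PL/ΣAE = -230000·1190/299700000 = -0.9132 mm.

-0.913 mm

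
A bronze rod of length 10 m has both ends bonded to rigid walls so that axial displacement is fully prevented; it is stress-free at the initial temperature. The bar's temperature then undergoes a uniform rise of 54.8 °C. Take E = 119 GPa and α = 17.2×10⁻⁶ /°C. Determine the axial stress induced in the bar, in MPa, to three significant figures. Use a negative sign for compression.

-112 MPa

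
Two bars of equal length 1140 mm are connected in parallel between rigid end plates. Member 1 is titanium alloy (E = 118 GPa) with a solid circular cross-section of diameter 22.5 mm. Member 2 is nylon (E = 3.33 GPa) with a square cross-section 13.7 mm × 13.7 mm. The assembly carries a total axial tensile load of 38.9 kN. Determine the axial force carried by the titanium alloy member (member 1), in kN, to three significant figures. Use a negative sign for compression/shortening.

A_1 = 397.6 mm².
A_2 = 187.7 mm².
Equal strain + equilibrium ⇒ each member carries load in proportion to AE: A₁E₁ = 46920000 N, A₂E₂ = 625000 N, ΣAE = 47540000 N.
F₁ = P·A₁E₁/ΣAE = 38900·46920000/47540000 = 38390 N.

38.4 kN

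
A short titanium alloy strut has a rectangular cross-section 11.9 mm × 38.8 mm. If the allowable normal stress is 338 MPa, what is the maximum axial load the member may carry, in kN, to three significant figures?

A = 461.7 mm².
P_max = σ_allow · A = 338 · 461.7 = 156100 N = 156.1 kN.

156 kN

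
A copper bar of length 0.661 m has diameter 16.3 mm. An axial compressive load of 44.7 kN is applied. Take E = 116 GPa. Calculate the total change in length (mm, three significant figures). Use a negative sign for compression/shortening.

-1.22 mm

A = 208.7 mm².
δ_mech = NL/(AE) = -44700·661/(208.7·116000) = -1.221 mm.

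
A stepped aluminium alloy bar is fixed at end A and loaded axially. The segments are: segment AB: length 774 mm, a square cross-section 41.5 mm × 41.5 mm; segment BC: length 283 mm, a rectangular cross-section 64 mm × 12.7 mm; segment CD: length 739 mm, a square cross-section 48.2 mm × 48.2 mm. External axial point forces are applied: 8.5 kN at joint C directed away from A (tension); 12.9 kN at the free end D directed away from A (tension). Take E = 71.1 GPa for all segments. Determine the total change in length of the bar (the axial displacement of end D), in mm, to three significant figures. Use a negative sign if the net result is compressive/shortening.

Internal axial forces (sectioning from the free end, tension +): N_CD = 12.9 kN, N_BC = 21.4 kN, N_AB = 21.4 kN.
A_AB = 1722 mm².
A_BC = 812.8 mm².
A_CD = 2323 mm².
δ_AB = 21400·774/(1722·71100) = 0.1353 mm
δ_BC = 21400·283/(812.8·71100) = 0.1048 mm
δ_CD = 12900·739/(2323·71100) = 0.05771 mm
δ = Σδ_i = 0.2978 mm.

0.298 mm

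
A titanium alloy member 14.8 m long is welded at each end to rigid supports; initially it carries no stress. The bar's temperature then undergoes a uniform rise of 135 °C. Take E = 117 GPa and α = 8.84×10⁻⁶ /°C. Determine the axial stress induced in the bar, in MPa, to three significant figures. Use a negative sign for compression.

-140 MPa

Free thermal expansion αLΔT = 8.84e-6 · 14800 · 135 = 17.66 mm.
The walls impose strain ε = −(17.66)/14800 = -1.1934e-03; σ = Eε = 117000 · -1.1934e-03 = -139.6 MPa.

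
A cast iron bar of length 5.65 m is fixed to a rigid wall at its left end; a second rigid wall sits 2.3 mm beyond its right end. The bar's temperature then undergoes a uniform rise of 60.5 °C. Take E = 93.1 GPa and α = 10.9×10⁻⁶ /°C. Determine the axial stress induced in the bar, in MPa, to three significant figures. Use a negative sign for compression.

-23.5 MPa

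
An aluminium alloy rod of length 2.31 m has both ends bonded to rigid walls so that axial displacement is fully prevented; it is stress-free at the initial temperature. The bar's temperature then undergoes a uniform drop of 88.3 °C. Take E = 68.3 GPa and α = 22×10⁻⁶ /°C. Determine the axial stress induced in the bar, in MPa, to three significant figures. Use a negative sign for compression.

Free thermal expansion αLΔT = 22e-6 · 2310 · -88.3 = -4.487 mm.
The walls impose strain ε = −(-4.487)/2310 = 1.9426e-03; σ = Eε = 68300 · 1.9426e-03 = 132.7 MPa.

133 MPa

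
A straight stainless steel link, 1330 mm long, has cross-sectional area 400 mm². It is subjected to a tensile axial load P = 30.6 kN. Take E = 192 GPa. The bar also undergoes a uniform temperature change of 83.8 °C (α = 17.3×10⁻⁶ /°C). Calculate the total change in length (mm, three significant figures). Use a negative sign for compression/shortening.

δ_mech = NL/(AE) = 30600·1330/(400·192000) = 0.5299 mm.
δ_thermal = αLΔT = 17.3e-6·1330·83.8 = 1.928 mm.
δ = δ_mech + δ_thermal = 2.458 mm.

2.46 mm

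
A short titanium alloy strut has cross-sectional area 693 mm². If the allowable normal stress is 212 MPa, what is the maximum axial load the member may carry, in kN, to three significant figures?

P_max = σ_allow · A = 212 · 693 = 146900 N = 146.9 kN.

147 kN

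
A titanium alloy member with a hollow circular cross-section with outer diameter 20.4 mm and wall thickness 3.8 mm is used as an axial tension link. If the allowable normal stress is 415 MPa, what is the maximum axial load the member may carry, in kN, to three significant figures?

82.2 kN

A = 198.2 mm².
P_max = σ_allow · A = 415 · 198.2 = 82240 N = 82.24 kN.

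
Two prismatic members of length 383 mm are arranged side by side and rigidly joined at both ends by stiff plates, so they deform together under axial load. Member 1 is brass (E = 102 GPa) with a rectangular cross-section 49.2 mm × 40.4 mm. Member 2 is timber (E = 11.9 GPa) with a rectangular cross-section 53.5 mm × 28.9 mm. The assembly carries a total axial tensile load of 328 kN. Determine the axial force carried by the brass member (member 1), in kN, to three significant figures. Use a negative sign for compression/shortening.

301 kN

A_1 = 1988 mm².
A_2 = 1546 mm².
Equal strain + equilibrium ⇒ each member carries load in proportion to AE: A₁E₁ = 202700000 N, A₂E₂ = 18400000 N, ΣAE = 221100000 N.
F₁ = P·A₁E₁/ΣAE = 328000·202700000/221100000 = 300700 N.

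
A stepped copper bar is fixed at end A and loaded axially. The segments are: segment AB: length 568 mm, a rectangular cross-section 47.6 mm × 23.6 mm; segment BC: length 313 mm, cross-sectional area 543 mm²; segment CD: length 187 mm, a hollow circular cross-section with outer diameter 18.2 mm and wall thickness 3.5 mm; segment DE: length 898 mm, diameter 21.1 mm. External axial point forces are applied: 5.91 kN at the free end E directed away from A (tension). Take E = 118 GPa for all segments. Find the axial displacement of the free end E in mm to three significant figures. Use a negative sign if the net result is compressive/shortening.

0.241 mm

Internal axial forces (sectioning from the free end, tension +): N_DE = 5.91 kN, N_CD = 5.91 kN, N_BC = 5.91 kN, N_AB = 5.91 kN.
A_AB = 1123 mm².
A_CD = 161.6 mm².
A_DE = 349.7 mm².
δ_AB = 5910·568/(1123·118000) = 0.02532 mm
δ_BC = 5910·313/(543·118000) = 0.02887 mm
δ_CD = 5910·187/(161.6·118000) = 0.05794 mm
δ_DE = 5910·898/(349.7·118000) = 0.1286 mm
δ = Σδ_i = 0.2408 mm.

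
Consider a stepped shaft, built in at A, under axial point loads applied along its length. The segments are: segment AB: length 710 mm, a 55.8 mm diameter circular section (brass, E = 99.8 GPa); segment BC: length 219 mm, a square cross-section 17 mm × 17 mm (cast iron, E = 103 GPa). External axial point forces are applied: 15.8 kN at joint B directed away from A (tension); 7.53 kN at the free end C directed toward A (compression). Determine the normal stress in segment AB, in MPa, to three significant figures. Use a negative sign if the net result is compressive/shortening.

3.38 MPa

Internal axial forces (sectioning from the free end, tension +): N_BC = -7.53 kN, N_AB = 8.27 kN.
A_AB = 2445 mm².
σ_AB = N_AB/A_AB = 8270/2445 = 3.382 MPa.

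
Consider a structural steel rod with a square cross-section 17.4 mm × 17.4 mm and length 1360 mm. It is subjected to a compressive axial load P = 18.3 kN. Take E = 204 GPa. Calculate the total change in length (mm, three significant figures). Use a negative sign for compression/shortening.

A = 302.8 mm².
δ_mech = NL/(AE) = -18300·1360/(302.8·204000) = -0.403 mm.

-0.403 mm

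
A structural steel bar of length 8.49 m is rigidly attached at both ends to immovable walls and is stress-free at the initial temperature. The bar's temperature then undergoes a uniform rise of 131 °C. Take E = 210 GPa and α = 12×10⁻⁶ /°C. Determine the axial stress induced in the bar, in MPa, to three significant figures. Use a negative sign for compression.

Free thermal expansion αLΔT = 12e-6 · 8490 · 131 = 13.35 mm.
The walls impose strain ε = −(13.35)/8490 = -1.5720e-03; σ = Eε = 210000 · -1.5720e-03 = -330.1 MPa.

-330 MPa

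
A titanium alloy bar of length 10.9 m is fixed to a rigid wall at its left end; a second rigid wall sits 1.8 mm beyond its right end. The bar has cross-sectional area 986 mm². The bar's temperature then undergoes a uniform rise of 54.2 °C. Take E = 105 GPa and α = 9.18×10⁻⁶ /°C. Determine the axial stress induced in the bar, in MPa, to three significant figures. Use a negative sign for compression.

-34.9 MPa

Free thermal expansion αLΔT = 9.18e-6 · 10900 · 54.2 = 5.423 mm.
The walls engage after the gap closes; constrained expansion = 5.423 − 1.8 = 3.623 mm.
The walls impose strain ε = −(3.623)/10900 = -3.3242e-04; σ = Eε = 105000 · -3.3242e-04 = -34.9 MPa.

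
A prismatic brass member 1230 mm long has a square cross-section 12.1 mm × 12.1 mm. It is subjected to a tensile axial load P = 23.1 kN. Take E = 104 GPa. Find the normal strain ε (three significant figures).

A = 146.4 mm².
σ = N/A = 157.8 MPa; ε = σ/E = 157.8/104000 = 1.517e-03.

0.00152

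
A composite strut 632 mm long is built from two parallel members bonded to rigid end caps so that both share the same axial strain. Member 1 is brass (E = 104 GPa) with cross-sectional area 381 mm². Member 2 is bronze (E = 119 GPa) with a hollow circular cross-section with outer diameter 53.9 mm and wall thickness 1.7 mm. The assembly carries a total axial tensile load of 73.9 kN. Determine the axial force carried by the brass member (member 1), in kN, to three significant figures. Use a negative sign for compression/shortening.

40.2 kN

A_2 = 278.8 mm².
Equal strain + equilibrium ⇒ each member carries load in proportion to AE: A₁E₁ = 39620000 N, A₂E₂ = 33180000 N, ΣAE = 72800000 N.
F₁ = P·A₁E₁/ΣAE = 73900·39620000/72800000 = 40220 N.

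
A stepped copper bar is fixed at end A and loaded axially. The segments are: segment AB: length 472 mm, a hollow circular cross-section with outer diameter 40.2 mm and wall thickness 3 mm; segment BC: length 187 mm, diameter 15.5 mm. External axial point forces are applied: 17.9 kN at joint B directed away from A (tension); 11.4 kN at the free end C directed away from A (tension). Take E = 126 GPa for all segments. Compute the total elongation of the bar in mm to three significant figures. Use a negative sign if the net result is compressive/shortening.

Internal axial forces (sectioning from the free end, tension +): N_BC = 11.4 kN, N_AB = 29.3 kN.
A_AB = 350.6 mm².
A_BC = 188.7 mm².
δ_AB = 29300·472/(350.6·126000) = 0.3131 mm
δ_BC = 11400·187/(188.7·126000) = 0.08966 mm
δ = Σδ_i = 0.4027 mm.

0.403 mm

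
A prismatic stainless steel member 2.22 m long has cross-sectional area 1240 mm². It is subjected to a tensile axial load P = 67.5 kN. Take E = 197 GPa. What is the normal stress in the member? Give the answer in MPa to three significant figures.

σ = N/A = 67500/1240 = 54.44 MPa.

54.4 MPa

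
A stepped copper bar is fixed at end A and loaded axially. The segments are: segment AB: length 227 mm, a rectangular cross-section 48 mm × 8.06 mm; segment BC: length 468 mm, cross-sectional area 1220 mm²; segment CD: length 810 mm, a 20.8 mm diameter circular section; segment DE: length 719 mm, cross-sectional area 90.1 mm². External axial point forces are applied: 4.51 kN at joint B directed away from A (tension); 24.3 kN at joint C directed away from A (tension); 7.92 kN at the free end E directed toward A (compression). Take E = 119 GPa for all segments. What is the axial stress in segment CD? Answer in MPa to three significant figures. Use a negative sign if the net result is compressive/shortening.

-23.3 MPa

Internal axial forces (sectioning from the free end, tension +): N_DE = -7.92 kN, N_CD = -7.92 kN, N_BC = 16.38 kN, N_AB = 20.89 kN.
A_CD = 339.8 mm².
σ_CD = N_CD/A_CD = -7920/339.8 = -23.31 MPa.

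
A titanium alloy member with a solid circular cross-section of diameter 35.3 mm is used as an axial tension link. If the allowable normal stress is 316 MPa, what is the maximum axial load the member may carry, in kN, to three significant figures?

A = 978.7 mm².
P_max = σ_allow · A = 316 · 978.7 = 309300 N = 309.3 kN.

309 kN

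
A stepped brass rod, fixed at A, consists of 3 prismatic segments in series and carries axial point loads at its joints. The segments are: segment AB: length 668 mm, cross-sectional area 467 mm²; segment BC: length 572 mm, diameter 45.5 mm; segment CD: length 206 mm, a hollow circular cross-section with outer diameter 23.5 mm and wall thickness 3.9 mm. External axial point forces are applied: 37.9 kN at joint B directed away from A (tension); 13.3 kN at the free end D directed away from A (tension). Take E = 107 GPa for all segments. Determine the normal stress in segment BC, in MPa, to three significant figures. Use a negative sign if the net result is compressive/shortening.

8.18 MPa

Internal axial forces (sectioning from the free end, tension +): N_CD = 13.3 kN, N_BC = 13.3 kN, N_AB = 51.2 kN.
A_BC = 1626 mm².
σ_BC = N_BC/A_BC = 13300/1626 = 8.18 MPa.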